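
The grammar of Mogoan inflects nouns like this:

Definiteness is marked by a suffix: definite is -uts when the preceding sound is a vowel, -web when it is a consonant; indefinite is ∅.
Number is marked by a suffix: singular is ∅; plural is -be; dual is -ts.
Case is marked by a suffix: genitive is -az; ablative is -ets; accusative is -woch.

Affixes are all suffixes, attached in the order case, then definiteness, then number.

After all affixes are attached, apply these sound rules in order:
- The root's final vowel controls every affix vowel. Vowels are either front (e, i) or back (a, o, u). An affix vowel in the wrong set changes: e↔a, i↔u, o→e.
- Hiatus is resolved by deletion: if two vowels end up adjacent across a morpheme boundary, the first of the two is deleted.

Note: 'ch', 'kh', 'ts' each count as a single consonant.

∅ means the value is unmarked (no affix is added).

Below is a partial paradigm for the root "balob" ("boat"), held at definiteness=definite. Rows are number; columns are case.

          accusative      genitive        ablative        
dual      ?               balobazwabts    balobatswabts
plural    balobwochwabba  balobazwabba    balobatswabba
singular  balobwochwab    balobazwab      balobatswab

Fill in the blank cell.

Attach case accusative -woch → balobwoch.
Attach definiteness definite -web (after consonant 'ch') → balobwochweb.
Attach number dual -ts → balobwochwebts.
Apply vowel harmony: balobwochwebts → balobwochwabts.
Vowel deletion: no change.

balobwochwabts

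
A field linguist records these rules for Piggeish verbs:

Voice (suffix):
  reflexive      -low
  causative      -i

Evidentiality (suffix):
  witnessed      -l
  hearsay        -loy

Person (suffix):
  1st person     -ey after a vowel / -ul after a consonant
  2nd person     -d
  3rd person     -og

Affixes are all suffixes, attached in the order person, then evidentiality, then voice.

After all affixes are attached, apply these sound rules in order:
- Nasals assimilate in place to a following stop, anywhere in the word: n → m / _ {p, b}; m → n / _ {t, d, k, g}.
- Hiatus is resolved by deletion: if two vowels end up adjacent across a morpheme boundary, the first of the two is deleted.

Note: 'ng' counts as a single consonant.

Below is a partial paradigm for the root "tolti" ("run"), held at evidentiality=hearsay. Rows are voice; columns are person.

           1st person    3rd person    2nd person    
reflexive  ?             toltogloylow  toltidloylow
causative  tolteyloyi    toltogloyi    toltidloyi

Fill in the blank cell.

tolteyloylow

Attach person 1st person -ey (after vowel 'i') → toltiey.
Attach evidentiality hearsay -loy → toltieyloy.
Attach voice reflexive -low → toltieyloylow.
Nasal assimilation: no change.
Apply vowel deletion: toltieyloylow → tolteyloylow.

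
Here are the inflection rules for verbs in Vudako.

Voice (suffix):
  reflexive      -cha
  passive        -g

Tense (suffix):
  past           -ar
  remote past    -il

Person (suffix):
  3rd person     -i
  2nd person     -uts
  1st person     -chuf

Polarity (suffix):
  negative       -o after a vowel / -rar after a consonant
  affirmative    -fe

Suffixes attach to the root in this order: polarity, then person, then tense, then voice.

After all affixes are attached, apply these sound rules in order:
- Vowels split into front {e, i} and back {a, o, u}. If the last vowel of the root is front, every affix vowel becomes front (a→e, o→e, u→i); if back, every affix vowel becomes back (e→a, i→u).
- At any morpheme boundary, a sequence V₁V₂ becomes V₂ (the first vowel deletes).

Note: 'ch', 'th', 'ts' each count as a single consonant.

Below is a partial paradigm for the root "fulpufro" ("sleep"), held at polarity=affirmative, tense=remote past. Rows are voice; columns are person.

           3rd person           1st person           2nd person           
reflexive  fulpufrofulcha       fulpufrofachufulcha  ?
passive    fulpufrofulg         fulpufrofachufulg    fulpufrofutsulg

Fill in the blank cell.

fulpufrofutsulcha

Attach polarity affirmative -fe → fulpufrofe.
Attach person 2nd person -uts → fulpufrofeuts.
Attach tense remote past -il → fulpufrofeutsil.
Attach voice reflexive -cha → fulpufrofeutsilcha.
Apply vowel harmony: fulpufrofeutsilcha → fulpufrofautsulcha.
Apply vowel deletion: fulpufrofautsulcha → fulpufrofutsulcha.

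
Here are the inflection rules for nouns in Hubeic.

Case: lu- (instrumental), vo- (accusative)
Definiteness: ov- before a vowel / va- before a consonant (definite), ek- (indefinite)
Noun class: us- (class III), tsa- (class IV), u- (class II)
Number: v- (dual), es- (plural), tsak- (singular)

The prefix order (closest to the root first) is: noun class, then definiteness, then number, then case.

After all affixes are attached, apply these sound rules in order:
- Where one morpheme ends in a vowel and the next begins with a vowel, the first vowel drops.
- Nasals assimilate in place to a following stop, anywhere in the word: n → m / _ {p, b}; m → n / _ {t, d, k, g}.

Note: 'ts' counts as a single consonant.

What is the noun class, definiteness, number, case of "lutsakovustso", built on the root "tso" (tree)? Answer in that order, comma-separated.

class III, definite, singular, instrumental

Segment: lu-tsak-ov-us-tso.
noun class: us- → class III.
definiteness: ov/va- → definite.
number: tsak- → singular.
case: lu- → instrumental.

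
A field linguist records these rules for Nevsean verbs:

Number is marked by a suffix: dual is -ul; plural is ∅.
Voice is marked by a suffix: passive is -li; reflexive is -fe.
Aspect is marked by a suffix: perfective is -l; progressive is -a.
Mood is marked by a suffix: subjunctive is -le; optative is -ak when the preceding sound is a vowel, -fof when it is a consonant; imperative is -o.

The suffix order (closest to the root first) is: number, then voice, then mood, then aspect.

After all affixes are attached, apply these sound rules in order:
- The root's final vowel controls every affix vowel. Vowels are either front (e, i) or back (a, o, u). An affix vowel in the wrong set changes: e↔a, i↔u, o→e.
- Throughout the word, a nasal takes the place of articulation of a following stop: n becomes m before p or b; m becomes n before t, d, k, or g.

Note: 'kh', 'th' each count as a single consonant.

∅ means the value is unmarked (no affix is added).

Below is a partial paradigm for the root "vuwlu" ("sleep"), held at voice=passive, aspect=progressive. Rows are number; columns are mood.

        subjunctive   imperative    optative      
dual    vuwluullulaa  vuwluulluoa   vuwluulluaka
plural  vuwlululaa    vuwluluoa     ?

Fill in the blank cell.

vuwluluaka

number = plural: zero marking, form stays vuwlu.
Attach voice passive -li → vuwluli.
Attach mood optative -ak (after vowel 'i') → vuwluliak.
Attach aspect progressive -a → vuwluliaka.
Apply vowel harmony: vuwluliaka → vuwluluaka.
Nasal assimilation: no change.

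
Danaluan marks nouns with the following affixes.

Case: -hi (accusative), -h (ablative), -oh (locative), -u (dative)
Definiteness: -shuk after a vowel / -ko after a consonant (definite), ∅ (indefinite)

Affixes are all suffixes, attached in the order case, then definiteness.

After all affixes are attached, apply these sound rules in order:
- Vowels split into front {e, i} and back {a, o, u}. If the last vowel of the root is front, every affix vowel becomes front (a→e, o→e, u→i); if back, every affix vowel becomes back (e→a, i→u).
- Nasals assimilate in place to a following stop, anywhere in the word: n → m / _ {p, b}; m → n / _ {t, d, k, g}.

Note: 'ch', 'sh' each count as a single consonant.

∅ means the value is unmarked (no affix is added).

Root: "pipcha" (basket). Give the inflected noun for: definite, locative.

pipchaohko

Attach case locative -oh → pipchaoh.
Attach definiteness definite -ko (after consonant 'h') → pipchaohko.
Vowel harmony: no change.
Nasal assimilation: no change.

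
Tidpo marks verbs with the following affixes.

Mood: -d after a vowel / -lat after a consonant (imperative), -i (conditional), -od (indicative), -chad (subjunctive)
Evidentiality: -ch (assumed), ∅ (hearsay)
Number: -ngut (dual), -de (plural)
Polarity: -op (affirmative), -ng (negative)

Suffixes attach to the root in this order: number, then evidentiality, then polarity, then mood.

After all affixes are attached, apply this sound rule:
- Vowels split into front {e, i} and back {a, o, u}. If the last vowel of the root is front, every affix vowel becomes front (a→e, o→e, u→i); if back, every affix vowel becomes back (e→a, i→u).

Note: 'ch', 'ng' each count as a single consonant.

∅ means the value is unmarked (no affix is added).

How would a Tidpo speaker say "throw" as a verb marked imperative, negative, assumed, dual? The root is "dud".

Attach number dual -ngut → dudngut.
Attach evidentiality assumed -ch → dudngutch.
Attach polarity negative -ng → dudngutchng.
Attach mood imperative -lat (after consonant 'ng') → dudngutchnglat.
Vowel harmony: no change.

dudngutchnglat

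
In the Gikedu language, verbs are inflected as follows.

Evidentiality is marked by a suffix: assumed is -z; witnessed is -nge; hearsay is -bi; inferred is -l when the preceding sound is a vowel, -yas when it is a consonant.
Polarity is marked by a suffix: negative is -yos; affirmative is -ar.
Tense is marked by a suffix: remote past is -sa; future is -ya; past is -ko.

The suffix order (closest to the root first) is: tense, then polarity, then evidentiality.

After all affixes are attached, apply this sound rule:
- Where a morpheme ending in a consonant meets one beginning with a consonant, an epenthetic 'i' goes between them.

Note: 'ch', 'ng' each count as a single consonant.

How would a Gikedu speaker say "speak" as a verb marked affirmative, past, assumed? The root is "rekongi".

Attach tense past -ko → rekongiko.
Attach polarity affirmative -ar → rekongikoar.
Attach evidentiality assumed -z → rekongikoarz.
Apply epenthesis: rekongikoarz → rekongikoariz.

rekongikoariz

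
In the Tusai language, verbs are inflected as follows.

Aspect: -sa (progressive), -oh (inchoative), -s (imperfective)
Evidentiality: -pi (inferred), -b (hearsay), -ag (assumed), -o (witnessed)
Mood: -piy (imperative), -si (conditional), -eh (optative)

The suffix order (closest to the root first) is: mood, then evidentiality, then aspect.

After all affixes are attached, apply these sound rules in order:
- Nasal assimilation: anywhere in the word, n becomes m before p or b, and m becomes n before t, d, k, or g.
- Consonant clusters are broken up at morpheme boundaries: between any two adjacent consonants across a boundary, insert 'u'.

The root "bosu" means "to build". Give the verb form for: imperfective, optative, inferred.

Attach mood optative -eh → bosueh.
Attach evidentiality inferred -pi → bosuehpi.
Attach aspect imperfective -s → bosuehpis.
Nasal assimilation: no change.
Apply epenthesis: bosuehpis → bosuehupis.

bosuehupis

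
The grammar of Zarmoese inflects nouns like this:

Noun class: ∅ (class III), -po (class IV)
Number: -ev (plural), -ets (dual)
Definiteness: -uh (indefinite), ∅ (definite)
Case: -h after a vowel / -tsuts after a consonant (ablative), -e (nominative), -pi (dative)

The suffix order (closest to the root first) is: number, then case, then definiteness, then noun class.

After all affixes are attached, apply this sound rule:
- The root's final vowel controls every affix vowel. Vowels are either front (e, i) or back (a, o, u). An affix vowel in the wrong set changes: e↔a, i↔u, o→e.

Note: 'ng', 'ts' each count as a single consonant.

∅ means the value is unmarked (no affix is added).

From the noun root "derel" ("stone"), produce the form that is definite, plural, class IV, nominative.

derelevepe

Attach number plural -ev → derelev.
Attach case nominative -e → dereleve.
definiteness = definite: zero marking, form stays dereleve.
Attach noun class class IV -po → derelevepo.
Apply vowel harmony: derelevepo → derelevepe.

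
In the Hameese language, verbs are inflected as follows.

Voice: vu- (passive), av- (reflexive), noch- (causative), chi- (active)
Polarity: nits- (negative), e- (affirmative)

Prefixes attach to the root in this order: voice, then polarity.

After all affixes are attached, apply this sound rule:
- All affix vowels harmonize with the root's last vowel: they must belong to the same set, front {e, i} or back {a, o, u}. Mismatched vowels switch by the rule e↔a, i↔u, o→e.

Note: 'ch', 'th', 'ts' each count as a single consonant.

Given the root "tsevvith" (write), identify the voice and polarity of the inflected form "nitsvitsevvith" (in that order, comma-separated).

Segment: nits-vu-tsevvith.
voice: vu- → passive.
polarity: nits- → negative.

passive, negative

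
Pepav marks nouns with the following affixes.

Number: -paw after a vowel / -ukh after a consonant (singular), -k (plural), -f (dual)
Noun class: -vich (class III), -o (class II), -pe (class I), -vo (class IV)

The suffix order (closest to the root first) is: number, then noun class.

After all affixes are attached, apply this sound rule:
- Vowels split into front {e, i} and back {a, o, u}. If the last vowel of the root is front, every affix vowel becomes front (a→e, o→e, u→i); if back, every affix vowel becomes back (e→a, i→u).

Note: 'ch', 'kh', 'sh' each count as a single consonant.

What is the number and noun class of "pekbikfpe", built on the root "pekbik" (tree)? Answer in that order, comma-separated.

Segment: pekbik-f-pe.
number: -f → dual.
noun class: -pe → class I.

dual, class I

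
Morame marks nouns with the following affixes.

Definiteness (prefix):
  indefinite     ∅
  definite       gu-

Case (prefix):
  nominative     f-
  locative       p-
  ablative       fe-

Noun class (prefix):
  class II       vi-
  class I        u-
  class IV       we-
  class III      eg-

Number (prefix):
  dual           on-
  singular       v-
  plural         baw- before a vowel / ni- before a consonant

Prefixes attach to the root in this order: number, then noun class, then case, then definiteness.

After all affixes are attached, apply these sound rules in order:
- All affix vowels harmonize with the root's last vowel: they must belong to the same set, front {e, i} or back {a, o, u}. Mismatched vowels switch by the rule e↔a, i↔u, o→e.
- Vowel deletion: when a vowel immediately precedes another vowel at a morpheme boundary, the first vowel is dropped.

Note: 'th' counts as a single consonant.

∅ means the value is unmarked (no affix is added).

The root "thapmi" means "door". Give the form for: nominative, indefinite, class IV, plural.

fwenithapmi

Attach number plural ni- (before consonant 'th') → nithapmi.
Attach noun class class IV we- → wenithapmi.
Attach case nominative f- → fwenithapmi.
definiteness = indefinite: zero marking, form stays fwenithapmi.
Vowel harmony: no change.
Vowel deletion: no change.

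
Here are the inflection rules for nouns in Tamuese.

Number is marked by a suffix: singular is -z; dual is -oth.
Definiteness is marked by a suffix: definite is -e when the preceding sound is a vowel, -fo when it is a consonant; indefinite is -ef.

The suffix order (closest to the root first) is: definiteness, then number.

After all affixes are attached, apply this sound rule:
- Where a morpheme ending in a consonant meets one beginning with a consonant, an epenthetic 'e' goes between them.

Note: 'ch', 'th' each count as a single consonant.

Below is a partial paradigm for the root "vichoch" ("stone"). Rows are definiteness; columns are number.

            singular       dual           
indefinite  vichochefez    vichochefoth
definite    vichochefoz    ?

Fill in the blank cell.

vichochefooth

Attach definiteness definite -fo (after consonant 'ch') → vichochfo.
Attach number dual -oth → vichochfooth.
Apply epenthesis: vichochfooth → vichochefooth.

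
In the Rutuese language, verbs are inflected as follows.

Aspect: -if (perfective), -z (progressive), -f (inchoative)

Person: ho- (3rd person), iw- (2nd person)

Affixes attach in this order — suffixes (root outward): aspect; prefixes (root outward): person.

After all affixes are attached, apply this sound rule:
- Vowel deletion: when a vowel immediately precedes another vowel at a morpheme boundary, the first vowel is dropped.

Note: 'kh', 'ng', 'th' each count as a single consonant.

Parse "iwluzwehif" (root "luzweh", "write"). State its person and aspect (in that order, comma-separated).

2nd person, perfective

Segment: iw-luzweh-if.
person: iw- → 2nd person.
aspect: -if → perfective.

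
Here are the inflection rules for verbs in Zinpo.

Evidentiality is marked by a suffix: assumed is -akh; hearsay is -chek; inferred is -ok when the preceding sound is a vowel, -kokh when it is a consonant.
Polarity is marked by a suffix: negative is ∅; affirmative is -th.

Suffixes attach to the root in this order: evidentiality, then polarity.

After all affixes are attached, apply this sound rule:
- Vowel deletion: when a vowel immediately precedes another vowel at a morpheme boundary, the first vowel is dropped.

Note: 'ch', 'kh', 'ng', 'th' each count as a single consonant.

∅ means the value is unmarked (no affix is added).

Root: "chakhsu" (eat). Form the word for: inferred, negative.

Attach evidentiality inferred -ok (after vowel 'u') → chakhsuok.
polarity = negative: zero marking, form stays chakhsuok.
Apply vowel deletion: chakhsuok → chakhsok.

chakhsok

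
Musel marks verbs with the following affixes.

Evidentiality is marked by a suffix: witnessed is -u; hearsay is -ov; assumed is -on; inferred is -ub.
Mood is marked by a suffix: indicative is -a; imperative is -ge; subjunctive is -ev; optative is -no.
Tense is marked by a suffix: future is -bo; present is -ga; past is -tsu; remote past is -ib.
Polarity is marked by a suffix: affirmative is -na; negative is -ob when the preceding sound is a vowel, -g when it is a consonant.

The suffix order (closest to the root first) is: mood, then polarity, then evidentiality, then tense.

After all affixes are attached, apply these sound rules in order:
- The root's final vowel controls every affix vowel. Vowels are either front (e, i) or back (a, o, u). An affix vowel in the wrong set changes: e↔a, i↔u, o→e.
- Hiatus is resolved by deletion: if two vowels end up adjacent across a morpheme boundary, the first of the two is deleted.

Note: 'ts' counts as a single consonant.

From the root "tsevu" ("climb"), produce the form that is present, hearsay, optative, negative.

Attach mood optative -no → tsevuno.
Attach polarity negative -ob (after vowel 'o') → tsevunoob.
Attach evidentiality hearsay -ov → tsevunoobov.
Attach tense present -ga → tsevunoobovga.
Vowel harmony: no change.
Apply vowel deletion: tsevunoobovga → tsevunobovga.

tsevunobovga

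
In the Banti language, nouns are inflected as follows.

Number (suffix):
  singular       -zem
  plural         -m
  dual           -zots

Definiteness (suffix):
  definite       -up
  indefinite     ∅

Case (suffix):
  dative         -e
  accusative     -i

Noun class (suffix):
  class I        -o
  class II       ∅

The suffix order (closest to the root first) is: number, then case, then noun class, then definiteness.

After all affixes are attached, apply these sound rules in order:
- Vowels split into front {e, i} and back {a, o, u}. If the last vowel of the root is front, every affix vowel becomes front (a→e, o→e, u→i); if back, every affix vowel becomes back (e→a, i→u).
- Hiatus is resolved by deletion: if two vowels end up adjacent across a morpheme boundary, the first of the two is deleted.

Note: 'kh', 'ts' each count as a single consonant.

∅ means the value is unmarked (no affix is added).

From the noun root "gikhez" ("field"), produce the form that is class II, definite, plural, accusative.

Attach number plural -m → gikhezm.
Attach case accusative -i → gikhezmi.
noun class = class II: zero marking, form stays gikhezmi.
Attach definiteness definite -up → gikhezmiup.
Apply vowel harmony: gikhezmiup → gikhezmiip.
Apply vowel deletion: gikhezmiip → gikhezmip.

gikhezmip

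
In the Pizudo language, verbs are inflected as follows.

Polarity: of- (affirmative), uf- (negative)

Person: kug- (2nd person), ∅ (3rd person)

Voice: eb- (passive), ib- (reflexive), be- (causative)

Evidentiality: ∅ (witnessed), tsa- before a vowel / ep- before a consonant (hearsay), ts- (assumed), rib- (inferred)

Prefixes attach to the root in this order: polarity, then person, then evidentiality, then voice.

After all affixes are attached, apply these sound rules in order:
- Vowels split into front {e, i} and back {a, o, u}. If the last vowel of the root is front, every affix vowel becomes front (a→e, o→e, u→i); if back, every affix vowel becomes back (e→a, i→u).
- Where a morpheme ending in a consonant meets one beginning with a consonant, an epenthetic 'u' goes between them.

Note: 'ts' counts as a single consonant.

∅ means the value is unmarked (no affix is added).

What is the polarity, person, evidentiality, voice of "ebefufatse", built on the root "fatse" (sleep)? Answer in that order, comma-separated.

Segment: eb-of-fatse.
polarity: of- → affirmative.
person: ∅ → 3rd person.
evidentiality: ∅ → witnessed.
voice: eb- → passive.

affirmative, 3rd person, witnessed, passive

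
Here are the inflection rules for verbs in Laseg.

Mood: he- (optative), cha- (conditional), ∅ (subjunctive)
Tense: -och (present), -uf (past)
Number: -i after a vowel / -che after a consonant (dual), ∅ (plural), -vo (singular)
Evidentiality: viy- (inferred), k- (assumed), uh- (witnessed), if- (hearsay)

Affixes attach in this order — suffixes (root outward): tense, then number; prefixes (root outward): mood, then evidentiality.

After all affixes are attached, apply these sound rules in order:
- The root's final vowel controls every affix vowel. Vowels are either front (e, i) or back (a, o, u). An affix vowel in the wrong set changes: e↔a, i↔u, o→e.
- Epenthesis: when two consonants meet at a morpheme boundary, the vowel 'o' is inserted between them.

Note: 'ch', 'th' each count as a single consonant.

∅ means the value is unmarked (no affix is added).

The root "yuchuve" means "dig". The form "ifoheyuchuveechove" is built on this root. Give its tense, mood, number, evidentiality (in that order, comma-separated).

Segment: if-he-yuchuve-och-vo.
tense: -och → present.
mood: he- → optative.
number: -vo → singular.
evidentiality: if- → hearsay.

present, optative, singular, hearsay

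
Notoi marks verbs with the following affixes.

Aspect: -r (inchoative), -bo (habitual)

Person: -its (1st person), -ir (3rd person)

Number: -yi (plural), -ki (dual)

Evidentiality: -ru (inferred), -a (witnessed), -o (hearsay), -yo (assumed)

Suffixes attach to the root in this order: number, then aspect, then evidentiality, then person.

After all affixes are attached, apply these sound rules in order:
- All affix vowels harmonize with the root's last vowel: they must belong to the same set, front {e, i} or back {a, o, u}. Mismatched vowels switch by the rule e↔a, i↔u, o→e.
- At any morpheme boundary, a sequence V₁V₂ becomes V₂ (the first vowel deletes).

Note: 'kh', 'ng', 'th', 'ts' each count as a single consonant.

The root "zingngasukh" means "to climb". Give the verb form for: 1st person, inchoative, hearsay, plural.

zingngasukhyuruts

Attach number plural -yi → zingngasukhyi.
Attach aspect inchoative -r → zingngasukhyir.
Attach evidentiality hearsay -o → zingngasukhyiro.
Attach person 1st person -its → zingngasukhyiroits.
Apply vowel harmony: zingngasukhyiroits → zingngasukhyurouts.
Apply vowel deletion: zingngasukhyurouts → zingngasukhyuruts.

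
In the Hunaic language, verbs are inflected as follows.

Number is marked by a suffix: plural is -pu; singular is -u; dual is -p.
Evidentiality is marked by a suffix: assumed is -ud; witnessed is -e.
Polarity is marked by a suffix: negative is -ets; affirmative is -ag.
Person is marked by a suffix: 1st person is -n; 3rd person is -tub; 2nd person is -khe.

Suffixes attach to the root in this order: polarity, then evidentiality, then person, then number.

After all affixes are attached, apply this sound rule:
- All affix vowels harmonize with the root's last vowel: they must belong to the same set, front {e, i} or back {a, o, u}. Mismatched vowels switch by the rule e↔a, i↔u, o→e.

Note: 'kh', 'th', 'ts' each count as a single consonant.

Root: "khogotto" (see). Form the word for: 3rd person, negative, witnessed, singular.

khogottoatsatubu

Attach polarity negative -ets → khogottoets.
Attach evidentiality witnessed -e → khogottoetse.
Attach person 3rd person -tub → khogottoetsetub.
Attach number singular -u → khogottoetsetubu.
Apply vowel harmony: khogottoetsetubu → khogottoatsatubu.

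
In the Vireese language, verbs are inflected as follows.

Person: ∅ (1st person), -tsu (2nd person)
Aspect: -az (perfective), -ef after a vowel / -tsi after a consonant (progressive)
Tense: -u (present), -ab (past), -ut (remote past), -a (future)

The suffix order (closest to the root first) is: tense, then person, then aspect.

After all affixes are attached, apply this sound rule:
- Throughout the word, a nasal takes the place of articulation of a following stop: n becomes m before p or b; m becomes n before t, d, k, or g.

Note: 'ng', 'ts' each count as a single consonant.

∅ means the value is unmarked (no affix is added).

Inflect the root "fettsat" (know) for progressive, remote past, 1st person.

fettsatuttsi

Attach tense remote past -ut → fettsatut.
person = 1st person: zero marking, form stays fettsatut.
Attach aspect progressive -tsi (after consonant 't') → fettsatuttsi.
Nasal assimilation: no change.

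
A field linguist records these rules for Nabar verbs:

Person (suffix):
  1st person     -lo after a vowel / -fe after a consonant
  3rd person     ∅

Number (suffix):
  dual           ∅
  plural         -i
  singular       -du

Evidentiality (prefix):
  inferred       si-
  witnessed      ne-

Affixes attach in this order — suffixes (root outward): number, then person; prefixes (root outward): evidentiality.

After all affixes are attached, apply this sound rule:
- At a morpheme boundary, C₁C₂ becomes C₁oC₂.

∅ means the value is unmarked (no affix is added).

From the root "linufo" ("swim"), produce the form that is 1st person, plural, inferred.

silinufoilo

Attach number plural -i → linufoi.
Attach person 1st person -lo (after vowel 'i') → linufoilo.
Attach evidentiality inferred si- → silinufoilo.
Epenthesis: no change.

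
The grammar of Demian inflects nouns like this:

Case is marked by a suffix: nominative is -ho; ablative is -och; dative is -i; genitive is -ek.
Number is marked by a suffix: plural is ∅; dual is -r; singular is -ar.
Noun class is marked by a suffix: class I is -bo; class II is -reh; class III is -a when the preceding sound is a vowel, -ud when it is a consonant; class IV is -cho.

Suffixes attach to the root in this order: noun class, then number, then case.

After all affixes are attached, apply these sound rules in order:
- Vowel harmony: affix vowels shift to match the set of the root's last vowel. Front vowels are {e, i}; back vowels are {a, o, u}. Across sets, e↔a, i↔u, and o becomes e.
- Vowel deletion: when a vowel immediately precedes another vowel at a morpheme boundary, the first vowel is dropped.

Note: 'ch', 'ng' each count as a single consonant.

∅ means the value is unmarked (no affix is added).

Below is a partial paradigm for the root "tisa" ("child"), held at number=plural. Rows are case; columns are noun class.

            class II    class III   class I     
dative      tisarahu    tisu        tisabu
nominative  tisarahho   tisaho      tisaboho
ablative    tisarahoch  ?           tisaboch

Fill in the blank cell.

tisoch

Attach noun class class III -a (after vowel 'a') → tisaa.
number = plural: zero marking, form stays tisaa.
Attach case ablative -och → tisaaoch.
Vowel harmony: no change.
Apply vowel deletion: tisaaoch → tisoch.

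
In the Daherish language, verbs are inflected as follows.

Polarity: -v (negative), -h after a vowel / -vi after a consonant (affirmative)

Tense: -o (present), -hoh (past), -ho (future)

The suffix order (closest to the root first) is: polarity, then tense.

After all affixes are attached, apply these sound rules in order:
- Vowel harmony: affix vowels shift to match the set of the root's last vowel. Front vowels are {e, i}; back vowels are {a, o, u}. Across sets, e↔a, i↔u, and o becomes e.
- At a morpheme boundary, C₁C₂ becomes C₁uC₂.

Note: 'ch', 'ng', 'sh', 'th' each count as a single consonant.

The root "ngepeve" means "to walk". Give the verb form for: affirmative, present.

ngepevehe

Attach polarity affirmative -h (after vowel 'e') → ngepeveh.
Attach tense present -o → ngepeveho.
Apply vowel harmony: ngepeveho → ngepevehe.
Epenthesis: no change.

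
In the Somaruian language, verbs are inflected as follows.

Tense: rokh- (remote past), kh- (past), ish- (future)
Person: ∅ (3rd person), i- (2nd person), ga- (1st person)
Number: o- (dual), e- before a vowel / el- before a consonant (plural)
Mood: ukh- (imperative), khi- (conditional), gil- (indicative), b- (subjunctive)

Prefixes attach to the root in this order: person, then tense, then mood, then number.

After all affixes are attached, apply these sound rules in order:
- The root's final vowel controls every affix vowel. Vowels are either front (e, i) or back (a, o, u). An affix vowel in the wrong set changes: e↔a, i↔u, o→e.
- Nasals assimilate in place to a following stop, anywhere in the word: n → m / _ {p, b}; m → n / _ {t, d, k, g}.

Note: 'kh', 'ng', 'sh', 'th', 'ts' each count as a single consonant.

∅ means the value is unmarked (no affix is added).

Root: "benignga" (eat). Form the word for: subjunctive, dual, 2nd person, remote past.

obrokhubenignga

Attach person 2nd person i- → ibenignga.
Attach tense remote past rokh- → rokhibenignga.
Attach mood subjunctive b- → brokhibenignga.
Attach number dual o- → obrokhibenignga.
Apply vowel harmony: obrokhibenignga → obrokhubenignga.
Nasal assimilation: no change.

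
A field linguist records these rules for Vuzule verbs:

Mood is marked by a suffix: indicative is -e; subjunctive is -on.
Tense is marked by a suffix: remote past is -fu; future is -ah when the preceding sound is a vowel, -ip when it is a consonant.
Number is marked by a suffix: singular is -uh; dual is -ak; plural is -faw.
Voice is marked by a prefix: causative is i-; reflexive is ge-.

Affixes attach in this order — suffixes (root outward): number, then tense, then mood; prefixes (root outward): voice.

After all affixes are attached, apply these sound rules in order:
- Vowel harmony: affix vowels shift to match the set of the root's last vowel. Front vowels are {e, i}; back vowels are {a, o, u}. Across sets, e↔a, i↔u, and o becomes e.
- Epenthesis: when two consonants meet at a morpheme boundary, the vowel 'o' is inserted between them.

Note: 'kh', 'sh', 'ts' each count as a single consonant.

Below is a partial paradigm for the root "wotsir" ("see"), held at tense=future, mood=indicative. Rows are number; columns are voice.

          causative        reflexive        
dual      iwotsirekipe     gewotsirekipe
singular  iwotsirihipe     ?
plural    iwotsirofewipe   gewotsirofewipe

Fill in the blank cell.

Attach number singular -uh → wotsiruh.
Attach tense future -ip (after consonant 'h') → wotsiruhip.
Attach mood indicative -e → wotsiruhipe.
Attach voice reflexive ge- → gewotsiruhipe.
Apply vowel harmony: gewotsiruhipe → gewotsirihipe.
Epenthesis: no change.

gewotsirihipe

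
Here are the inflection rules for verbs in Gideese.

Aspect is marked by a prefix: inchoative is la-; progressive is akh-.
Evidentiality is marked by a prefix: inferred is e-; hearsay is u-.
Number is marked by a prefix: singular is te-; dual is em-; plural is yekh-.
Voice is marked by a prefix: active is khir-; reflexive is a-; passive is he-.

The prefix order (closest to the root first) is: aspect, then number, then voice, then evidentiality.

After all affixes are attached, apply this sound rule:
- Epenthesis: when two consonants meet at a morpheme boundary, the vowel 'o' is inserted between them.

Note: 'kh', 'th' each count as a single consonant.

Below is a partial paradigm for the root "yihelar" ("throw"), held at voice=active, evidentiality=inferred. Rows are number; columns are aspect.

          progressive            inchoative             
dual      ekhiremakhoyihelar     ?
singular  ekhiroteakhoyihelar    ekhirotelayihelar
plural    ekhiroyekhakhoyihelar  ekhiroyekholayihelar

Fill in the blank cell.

Attach aspect inchoative la- → layihelar.
Attach number dual em- → emlayihelar.
Attach voice active khir- → khiremlayihelar.
Attach evidentiality inferred e- → ekhiremlayihelar.
Apply epenthesis: ekhiremlayihelar → ekhiremolayihelar.

ekhiremolayihelar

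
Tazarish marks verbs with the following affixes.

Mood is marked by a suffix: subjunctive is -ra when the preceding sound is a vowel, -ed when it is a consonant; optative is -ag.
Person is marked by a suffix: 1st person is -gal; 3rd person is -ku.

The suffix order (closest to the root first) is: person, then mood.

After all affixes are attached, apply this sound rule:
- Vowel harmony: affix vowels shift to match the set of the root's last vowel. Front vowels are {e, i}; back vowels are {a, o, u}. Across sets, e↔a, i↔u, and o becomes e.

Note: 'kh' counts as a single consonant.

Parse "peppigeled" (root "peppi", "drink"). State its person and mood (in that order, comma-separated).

1st person, subjunctive

Segment: peppi-gal-ed.
person: -gal → 1st person.
mood: -ra/ed → subjunctive.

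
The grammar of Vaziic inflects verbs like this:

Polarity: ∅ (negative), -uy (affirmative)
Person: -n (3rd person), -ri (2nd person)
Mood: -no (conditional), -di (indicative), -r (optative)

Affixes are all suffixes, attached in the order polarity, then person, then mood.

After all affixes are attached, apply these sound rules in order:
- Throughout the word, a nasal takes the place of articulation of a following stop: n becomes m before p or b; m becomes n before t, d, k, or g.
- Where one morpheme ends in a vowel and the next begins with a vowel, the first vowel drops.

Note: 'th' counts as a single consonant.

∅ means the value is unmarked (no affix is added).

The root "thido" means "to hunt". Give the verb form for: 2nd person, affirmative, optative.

Attach polarity affirmative -uy → thidouy.
Attach person 2nd person -ri → thidouyri.
Attach mood optative -r → thidouyrir.
Nasal assimilation: no change.
Apply vowel deletion: thidouyrir → thiduyrir.

thiduyrir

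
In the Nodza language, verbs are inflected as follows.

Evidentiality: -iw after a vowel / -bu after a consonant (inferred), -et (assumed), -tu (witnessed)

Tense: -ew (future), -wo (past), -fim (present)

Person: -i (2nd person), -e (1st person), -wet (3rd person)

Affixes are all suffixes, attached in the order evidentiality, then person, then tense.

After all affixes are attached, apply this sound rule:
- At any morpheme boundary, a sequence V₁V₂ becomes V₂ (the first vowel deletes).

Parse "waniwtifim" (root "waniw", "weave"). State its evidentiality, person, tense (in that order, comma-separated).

witnessed, 2nd person, present

Segment: waniw-tu-i-fim.
evidentiality: -tu → witnessed.
person: -i → 2nd person.
tense: -fim → present.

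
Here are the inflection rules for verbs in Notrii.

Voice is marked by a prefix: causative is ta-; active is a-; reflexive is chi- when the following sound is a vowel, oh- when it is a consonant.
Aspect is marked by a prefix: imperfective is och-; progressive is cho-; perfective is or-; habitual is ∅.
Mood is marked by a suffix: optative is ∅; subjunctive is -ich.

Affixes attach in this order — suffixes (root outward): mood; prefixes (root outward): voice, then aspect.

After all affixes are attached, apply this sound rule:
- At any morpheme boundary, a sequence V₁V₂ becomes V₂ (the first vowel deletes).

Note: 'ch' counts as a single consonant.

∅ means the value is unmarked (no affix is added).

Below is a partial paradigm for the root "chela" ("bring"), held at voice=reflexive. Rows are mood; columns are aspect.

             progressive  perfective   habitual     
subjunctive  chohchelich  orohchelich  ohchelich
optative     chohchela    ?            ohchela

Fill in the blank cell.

orohchela

Attach voice reflexive oh- (before consonant 'ch') → ohchela.
mood = optative: zero marking, form stays ohchela.
Attach aspect perfective or- → orohchela.
Vowel deletion: no change.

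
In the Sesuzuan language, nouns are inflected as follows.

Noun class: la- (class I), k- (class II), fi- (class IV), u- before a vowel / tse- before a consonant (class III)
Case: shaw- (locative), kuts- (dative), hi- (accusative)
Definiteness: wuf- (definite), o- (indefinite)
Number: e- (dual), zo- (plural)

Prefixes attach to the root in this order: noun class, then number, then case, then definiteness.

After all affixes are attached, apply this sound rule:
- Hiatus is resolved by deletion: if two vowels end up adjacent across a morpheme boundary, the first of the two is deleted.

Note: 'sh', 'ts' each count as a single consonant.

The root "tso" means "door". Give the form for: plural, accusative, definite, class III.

wufhizotsetso

Attach noun class class III tse- (before consonant 'ts') → tsetso.
Attach number plural zo- → zotsetso.
Attach case accusative hi- → hizotsetso.
Attach definiteness definite wuf- → wufhizotsetso.
Vowel deletion: no change.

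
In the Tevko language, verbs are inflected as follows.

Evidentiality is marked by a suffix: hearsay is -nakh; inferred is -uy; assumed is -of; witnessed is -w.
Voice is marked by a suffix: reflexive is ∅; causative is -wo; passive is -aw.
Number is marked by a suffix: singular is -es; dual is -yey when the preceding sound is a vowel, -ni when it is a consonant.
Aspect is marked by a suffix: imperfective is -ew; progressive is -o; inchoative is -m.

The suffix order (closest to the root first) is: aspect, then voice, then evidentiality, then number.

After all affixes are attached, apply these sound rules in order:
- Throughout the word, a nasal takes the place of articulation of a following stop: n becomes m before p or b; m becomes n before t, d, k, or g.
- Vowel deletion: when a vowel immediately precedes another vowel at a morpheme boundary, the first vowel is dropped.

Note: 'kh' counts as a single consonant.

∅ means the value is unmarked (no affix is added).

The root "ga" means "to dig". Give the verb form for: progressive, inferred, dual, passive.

Attach aspect progressive -o → gao.
Attach voice passive -aw → gaoaw.
Attach evidentiality inferred -uy → gaoawuy.
Attach number dual -ni (after consonant 'y') → gaoawuyni.
Nasal assimilation: no change.
Apply vowel deletion: gaoawuyni → gawuyni.

gawuyni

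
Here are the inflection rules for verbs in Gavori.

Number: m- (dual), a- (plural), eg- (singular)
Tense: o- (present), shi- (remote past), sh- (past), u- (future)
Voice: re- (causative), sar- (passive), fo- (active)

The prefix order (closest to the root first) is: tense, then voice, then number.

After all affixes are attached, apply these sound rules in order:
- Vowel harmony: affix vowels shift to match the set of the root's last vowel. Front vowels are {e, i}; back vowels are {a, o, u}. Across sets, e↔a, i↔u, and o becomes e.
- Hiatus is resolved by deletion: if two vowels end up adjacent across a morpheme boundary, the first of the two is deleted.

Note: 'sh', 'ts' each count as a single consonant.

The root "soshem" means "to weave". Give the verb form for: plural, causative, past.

Attach tense past sh- → shsoshem.
Attach voice causative re- → reshsoshem.
Attach number plural a- → areshsoshem.
Apply vowel harmony: areshsoshem → ereshsoshem.
Vowel deletion: no change.

ereshsoshem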